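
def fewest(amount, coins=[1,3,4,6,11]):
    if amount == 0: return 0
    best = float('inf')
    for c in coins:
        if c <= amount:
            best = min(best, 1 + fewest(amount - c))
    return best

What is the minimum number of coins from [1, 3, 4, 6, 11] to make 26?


Building up with DP:
fewest(0) = 0
fewest(1) = min(1+fewest(0)=1+0=1) = 1
fewest(2) = min(1+fewest(1)=1+1=2) = 2
fewest(3) = min(1+fewest(2)=1+2=3, 1+fewest(0)=1+0=1) = 1
fewest(4) = min(1+fewest(3)=1+1=2, 1+fewest(1)=1+1=2, 1+fewest(0)=1+0=1) = 1
fewest(5) = min(1+fewest(4)=1+1=2, 1+fewest(2)=1+2=3, 1+fewest(1)=1+1=2) = 2
fewest(6) = min(1+fewest(5)=1+2=3, 1+fewest(3)=1+1=2, 1+fewest(2)=1+2=3, 1+fewest(0)=1+0=1) = 1
fewest(7) = min(1+fewest(6)=1+1=2, 1+fewest(4)=1+1=2, 1+fewest(3)=1+1=2, 1+fewest(1)=1+1=2) = 2
fewest(8) = min(1+fewest(7)=1+2=3, 1+fewest(5)=1+2=3, 1+fewest(4)=1+1=2, 1+fewest(2)=1+2=3) = 2
fewest(9) = min(1+fewest(8)=1+2=3, 1+fewest(6)=1+1=2, 1+fewest(5)=1+2=3, 1+fewest(3)=1+1=2) = 2
fewest(10) = min(1+fewest(9)=1+2=3, 1+fewest(7)=1+2=3, 1+fewest(6)=1+1=2, 1+fewest(4)=1+1=2) = 2
fewest(11) = min(1+fewest(10)=1+2=3, 1+fewest(8)=1+2=3, 1+fewest(7)=1+2=3, 1+fewest(5)=1+2=3, 1+fewest(0)=1+0=1) = 1
fewest(12) = min(1+fewest(11)=1+1=2, 1+fewest(9)=1+2=3, 1+fewest(8)=1+2=3, 1+fewest(6)=1+1=2, 1+fewest(1)=1+1=2) = 2
fewest(13) = min(1+fewest(12)=1+2=3, 1+fewest(10)=1+2=3, 1+fewest(9)=1+2=3, 1+fewest(7)=1+2=3, 1+fewest(2)=1+2=3) = 3
fewest(14) = min(1+fewest(13)=1+3=4, 1+fewest(11)=1+1=2, 1+fewest(10)=1+2=3, 1+fewest(8)=1+2=3, 1+fewest(3)=1+1=2) = 2
fewest(15) = min(1+fewest(14)=1+2=3, 1+fewest(12)=1+2=3, 1+fewest(11)=1+1=2, 1+fewest(9)=1+2=3, 1+fewest(4)=1+1=2) = 2
fewest(16) = min(1+fewest(15)=1+2=3, 1+fewest(13)=1+3=4, 1+fewest(12)=1+2=3, 1+fewest(10)=1+2=3, 1+fewest(5)=1+2=3) = 3
fewest(17) = min(1+fewest(16)=1+3=4, 1+fewest(14)=1+2=3, 1+fewest(13)=1+3=4, 1+fewest(11)=1+1=2, 1+fewest(6)=1+1=2) = 2
fewest(18) = min(1+fewest(17)=1+2=3, 1+fewest(15)=1+2=3, 1+fewest(14)=1+2=3, 1+fewest(12)=1+2=3, 1+fewest(7)=1+2=3) = 3
fewest(19) = min(1+fewest(18)=1+3=4, 1+fewest(16)=1+3=4, 1+fewest(15)=1+2=3, 1+fewest(13)=1+3=4, 1+fewest(8)=1+2=3) = 3
fewest(20) = min(1+fewest(19)=1+3=4, 1+fewest(17)=1+2=3, 1+fewest(16)=1+3=4, 1+fewest(14)=1+2=3, 1+fewest(9)=1+2=3) = 3
fewest(21) = min(1+fewest(20)=1+3=4, 1+fewest(18)=1+3=4, 1+fewest(17)=1+2=3, 1+fewest(15)=1+2=3, 1+fewest(10)=1+2=3) = 3
fewest(22) = min(1+fewest(21)=1+3=4, 1+fewest(19)=1+3=4, 1+fewest(18)=1+3=4, 1+fewest(16)=1+3=4, 1+fewest(11)=1+1=2) = 2
fewest(23) = min(1+fewest(22)=1+2=3, 1+fewest(20)=1+3=4, 1+fewest(19)=1+3=4, 1+fewest(17)=1+2=3, 1+fewest(12)=1+2=3) = 3
fewest(24) = min(1+fewest(23)=1+3=4, 1+fewest(21)=1+3=4, 1+fewest(20)=1+3=4, 1+fewest(18)=1+3=4, 1+fewest(13)=1+3=4) = 4
fewest(25) = min(1+fewest(24)=1+4=5, 1+fewest(22)=1+2=3, 1+fewest(21)=1+3=4, 1+fewest(19)=1+3=4, 1+fewest(14)=1+2=3) = 3
fewest(26) = min(1+fewest(25)=1+3=4, 1+fewest(23)=1+3=4, 1+fewest(22)=1+2=3, 1+fewest(20)=1+3=4, 1+fewest(15)=1+2=3) = 3

3


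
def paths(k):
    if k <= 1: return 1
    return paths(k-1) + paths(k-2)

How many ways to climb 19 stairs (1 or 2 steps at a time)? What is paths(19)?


Building up from base cases:
paths(0) = 1
paths(1) = 1
paths(2) = paths(1) + paths(0) = 1 + 1 = 2
paths(3) = paths(2) + paths(1) = 2 + 1 = 3
paths(4) = paths(3) + paths(2) = 3 + 2 = 5
paths(5) = paths(4) + paths(3) = 5 + 3 = 8
paths(6) = paths(5) + paths(4) = 8 + 5 = 13
paths(7) = paths(6) + paths(5) = 13 + 8 = 21
paths(8) = paths(7) + paths(6) = 21 + 13 = 34
paths(9) = paths(8) + paths(7) = 34 + 21 = 55
paths(10) = paths(9) + paths(8) = 55 + 34 = 89
paths(11) = paths(10) + paths(9) = 89 + 55 = 144
paths(12) = paths(11) + paths(10) = 144 + 89 = 233
paths(13) = paths(12) + paths(11) = 233 + 144 = 377
paths(14) = paths(13) + paths(12) = 377 + 233 = 610
paths(15) = paths(14) + paths(13) = 610 + 377 = 987
paths(16) = paths(15) + paths(14) = 987 + 610 = 1597
paths(17) = paths(16) + paths(15) = 1597 + 987 = 2584
paths(18) = paths(17) + paths(16) = 2584 + 1597 = 4181
paths(19) = paths(18) + paths(17) = 4181 + 2584 = 6765

6765


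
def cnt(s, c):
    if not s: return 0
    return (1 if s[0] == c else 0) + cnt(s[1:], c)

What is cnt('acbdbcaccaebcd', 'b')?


s[0]='a' != 'b' -> 0
s[0]='c' != 'b' -> 0
s[0]='b' == 'b' -> 1
s[0]='d' != 'b' -> 0
s[0]='b' == 'b' -> 1
s[0]='c' != 'b' -> 0
s[0]='a' != 'b' -> 0
s[0]='c' != 'b' -> 0
s[0]='c' != 'b' -> 0
s[0]='a' != 'b' -> 0
s[0]='e' != 'b' -> 0
s[0]='b' == 'b' -> 1
s[0]='c' != 'b' -> 0
s[0]='d' != 'b' -> 0
Sum: 0 + 0 + 1 + 0 + 1 + 0 + 0 + 0 + 0 + 0 + 0 + 1 + 0 + 0 = 3

3


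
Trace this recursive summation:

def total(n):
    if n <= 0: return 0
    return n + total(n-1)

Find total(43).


total(43)
= 43 + 42 + 41 + 40 + 39 + 38 + 37 + 36 + 35 + 34 + 33 + 32 + 31 + 30 + 29 + 28 + 27 + 26 + 25 + 24 + 23 + 22 + 21 + 20 + 19 + 18 + 17 + 16 + 15 + 14 + 13 + 12 + 11 + 10 + 9 + 8 + 7 + 6 + 5 + 4 + 3 + 2 + 1 + total(0)
= 43 + 42 + 41 + 40 + 39 + 38 + 37 + 36 + 35 + 34 + 33 + 32 + 31 + 30 + 29 + 28 + 27 + 26 + 25 + 24 + 23 + 22 + 21 + 20 + 19 + 18 + 17 + 16 + 15 + 14 + 13 + 12 + 11 + 10 + 9 + 8 + 7 + 6 + 5 + 4 + 3 + 2 + 1 + 0
= 946

946


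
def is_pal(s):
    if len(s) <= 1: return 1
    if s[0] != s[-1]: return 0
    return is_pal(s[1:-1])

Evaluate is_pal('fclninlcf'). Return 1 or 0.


is_pal('fclninlcf'): s[0]='f' == s[-1]='f' -> check is_pal('clninlc')
is_pal('clninlc'): s[0]='c' == s[-1]='c' -> check is_pal('lninl')
is_pal('lninl'): s[0]='l' == s[-1]='l' -> check is_pal('nin')
is_pal('nin'): s[0]='n' == s[-1]='n' -> check is_pal('i')
is_pal('i'): len <= 1 -> return 1  (base case)
Result: 1 (palindrome)

1


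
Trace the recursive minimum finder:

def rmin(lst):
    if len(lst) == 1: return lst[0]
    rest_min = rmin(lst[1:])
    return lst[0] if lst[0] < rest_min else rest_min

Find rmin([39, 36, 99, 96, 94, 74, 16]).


rmin([39, 36, 99, 96, 94, 74, 16]): compare 39 with rmin([36, 99, 96, 94, 74, 16])
rmin([36, 99, 96, 94, 74, 16]): compare 36 with rmin([99, 96, 94, 74, 16])
rmin([99, 96, 94, 74, 16]): compare 99 with rmin([96, 94, 74, 16])
rmin([96, 94, 74, 16]): compare 96 with rmin([94, 74, 16])
rmin([94, 74, 16]): compare 94 with rmin([74, 16])
rmin([74, 16]): compare 74 with rmin([16])
rmin([16]) = 16  (base case)
Compare 74 with 16 -> 16
Compare 94 with 16 -> 16
Compare 96 with 16 -> 16
Compare 99 with 16 -> 16
Compare 36 with 16 -> 16
Compare 39 with 16 -> 16

16


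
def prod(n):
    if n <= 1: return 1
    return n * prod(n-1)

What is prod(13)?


prod(13)
= 13 * prod(12)
= 13 * 12 * prod(11)
= 13 * 12 * 11 * prod(10)
= 13 * 12 * 11 * 10 * prod(9)
= 13 * 12 * 11 * 10 * 9 * prod(8)
= 13 * 12 * 11 * 10 * 9 * 8 * prod(7)
= 13 * 12 * 11 * 10 * 9 * 8 * 7 * prod(6)
= 13 * 12 * 11 * 10 * 9 * 8 * 7 * 6 * prod(5)
= 13 * 12 * 11 * 10 * 9 * 8 * 7 * 6 * 5 * prod(4)
= 13 * 12 * 11 * 10 * 9 * 8 * 7 * 6 * 5 * 4 * prod(3)
= 13 * 12 * 11 * 10 * 9 * 8 * 7 * 6 * 5 * 4 * 3 * prod(2)
= 13 * 12 * 11 * 10 * 9 * 8 * 7 * 6 * 5 * 4 * 3 * 2 * prod(1)
= 13 * 12 * 11 * 10 * 9 * 8 * 7 * 6 * 5 * 4 * 3 * 2 * 1
= 6227020800

6227020800


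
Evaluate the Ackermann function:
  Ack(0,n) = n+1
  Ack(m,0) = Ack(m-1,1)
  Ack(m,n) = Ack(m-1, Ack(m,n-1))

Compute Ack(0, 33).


Ack(0, 33) = 34
Result: Ack(0, 33) = 34

34


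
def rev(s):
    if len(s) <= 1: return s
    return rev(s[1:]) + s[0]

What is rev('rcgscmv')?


rev('rcgscmv') = rev('cgscmv') + 'r'
rev('cgscmv') = rev('gscmv') + 'c'
rev('gscmv') = rev('scmv') + 'g'
rev('scmv') = rev('cmv') + 's'
rev('cmv') = rev('mv') + 'c'
rev('mv') = rev('v') + 'm'
rev('v') = 'v'  (base case)
Concatenating: 'v' + 'm' + 'c' + 's' + 'g' + 'c' + 'r' = 'vmcsgcr'

vmcsgcr


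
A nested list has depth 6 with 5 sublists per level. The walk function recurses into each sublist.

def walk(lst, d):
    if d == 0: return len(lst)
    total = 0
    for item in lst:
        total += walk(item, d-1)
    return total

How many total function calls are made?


At depth 0 (root): 1 call
At depth 1: each of 1 parents calls walk on 5 children = 5 calls
At depth 2: each of 5 parents calls walk on 5 children = 25 calls
At depth 3: each of 25 parents calls walk on 5 children = 125 calls
At depth 4: each of 125 parents calls walk on 5 children = 625 calls
At depth 5: each of 625 parents calls walk on 5 children = 3125 calls
At depth 6: each of 3125 parents calls walk on 5 children = 15625 calls
Total: 1 + 5 + 25 + 125 + 625 + 3125 + 15625 = 19531

19531


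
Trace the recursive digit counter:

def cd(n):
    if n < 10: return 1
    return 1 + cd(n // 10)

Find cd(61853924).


cd(61853924) = 1 + cd(6185392)
cd(6185392) = 1 + cd(618539)
cd(618539) = 1 + cd(61853)
cd(61853) = 1 + cd(6185)
cd(6185) = 1 + cd(618)
cd(618) = 1 + cd(61)
cd(61) = 1 + cd(6)
cd(6) = 1  (base case: 6 < 10)
Unwinding: 1 + 1 + 1 + 1 + 1 + 1 + 1 + 1 = 8

8


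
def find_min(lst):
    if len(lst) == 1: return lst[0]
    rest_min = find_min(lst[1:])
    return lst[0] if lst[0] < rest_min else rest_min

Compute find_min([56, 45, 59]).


find_min([56, 45, 59]): compare 56 with find_min([45, 59])
find_min([45, 59]): compare 45 with find_min([59])
find_min([59]) = 59  (base case)
Compare 45 with 59 -> 45
Compare 56 with 45 -> 45

45


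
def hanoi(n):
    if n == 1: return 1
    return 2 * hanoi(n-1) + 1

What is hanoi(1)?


hanoi(1) = 1  (base case)

1


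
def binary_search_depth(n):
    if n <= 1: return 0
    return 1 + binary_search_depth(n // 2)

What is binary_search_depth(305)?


305 / 2 = 152
152 / 2 = 76
76 / 2 = 38
38 / 2 = 19
19 / 2 = 9
9 / 2 = 4
4 / 2 = 2
2 / 2 = 1
Reached 1 after 8 halvings

8


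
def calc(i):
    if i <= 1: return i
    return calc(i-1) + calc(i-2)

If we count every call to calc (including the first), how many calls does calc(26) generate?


Let C(n) = total calls for calc(n)
C(0) = 1, C(1) = 1
C(2) = 1 + C(1) + C(0) = 1 + 1 + 1 = 3
C(3) = 1 + C(2) + C(1) = 1 + 3 + 1 = 5
C(4) = 1 + C(3) + C(2) = 1 + 5 + 3 = 9
C(5) = 1 + C(4) + C(3) = 1 + 9 + 5 = 15
C(6) = 1 + C(5) + C(4) = 1 + 15 + 9 = 25
C(7) = 1 + C(6) + C(5) = 1 + 25 + 15 = 41
C(8) = 1 + C(7) + C(6) = 1 + 41 + 25 = 67
C(9) = 1 + C(8) + C(7) = 1 + 67 + 41 = 109
C(10) = 1 + C(9) + C(8) = 1 + 109 + 67 = 177
C(11) = 1 + C(10) + C(9) = 1 + 177 + 109 = 287
C(12) = 1 + C(11) + C(10) = 1 + 287 + 177 = 465
C(13) = 1 + C(12) + C(11) = 1 + 465 + 287 = 753
C(14) = 1 + C(13) + C(12) = 1 + 753 + 465 = 1219
C(15) = 1 + C(14) + C(13) = 1 + 1219 + 753 = 1973
C(16) = 1 + C(15) + C(14) = 1 + 1973 + 1219 = 3193
C(17) = 1 + C(16) + C(15) = 1 + 3193 + 1973 = 5167
C(18) = 1 + C(17) + C(16) = 1 + 5167 + 3193 = 8361
C(19) = 1 + C(18) + C(17) = 1 + 8361 + 5167 = 13529
C(20) = 1 + C(19) + C(18) = 1 + 13529 + 8361 = 21891
C(21) = 1 + C(20) + C(19) = 1 + 21891 + 13529 = 35421
C(22) = 1 + C(21) + C(20) = 1 + 35421 + 21891 = 57313
C(23) = 1 + C(22) + C(21) = 1 + 57313 + 35421 = 92735
C(24) = 1 + C(23) + C(22) = 1 + 92735 + 57313 = 150049
C(25) = 1 + C(24) + C(23) = 1 + 150049 + 92735 = 242785
C(26) = 1 + C(25) + C(24) = 1 + 242785 + 150049 = 392835

392835


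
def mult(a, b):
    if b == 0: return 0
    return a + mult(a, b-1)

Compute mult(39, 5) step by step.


mult(39, 5) = 39 + mult(39, 4)
mult(39, 4) = 39 + mult(39, 3)
mult(39, 3) = 39 + mult(39, 2)
mult(39, 2) = 39 + mult(39, 1)
mult(39, 1) = 39 + mult(39, 0)
mult(39, 0) = 0  (base case)
Total: 39 + 39 + 39 + 39 + 39 + 0 = 195

195


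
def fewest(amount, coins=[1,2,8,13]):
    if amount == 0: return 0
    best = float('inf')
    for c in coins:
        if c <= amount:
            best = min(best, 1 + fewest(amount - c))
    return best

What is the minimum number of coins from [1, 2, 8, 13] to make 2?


Building up with DP:
fewest(0) = 0
fewest(1) = min(1+fewest(0)=1+0=1) = 1
fewest(2) = min(1+fewest(1)=1+1=2, 1+fewest(0)=1+0=1) = 1

1


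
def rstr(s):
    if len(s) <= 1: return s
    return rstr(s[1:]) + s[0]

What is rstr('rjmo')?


rstr('rjmo') = rstr('jmo') + 'r'
rstr('jmo') = rstr('mo') + 'j'
rstr('mo') = rstr('o') + 'm'
rstr('o') = 'o'  (base case)
Concatenating: 'o' + 'm' + 'j' + 'r' = 'omjr'

omjr


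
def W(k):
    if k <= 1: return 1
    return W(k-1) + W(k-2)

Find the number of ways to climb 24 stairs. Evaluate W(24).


Building up from base cases:
W(0) = 1
W(1) = 1
W(2) = W(1) + W(0) = 1 + 1 = 2
W(3) = W(2) + W(1) = 2 + 1 = 3
W(4) = W(3) + W(2) = 3 + 2 = 5
W(5) = W(4) + W(3) = 5 + 3 = 8
W(6) = W(5) + W(4) = 8 + 5 = 13
W(7) = W(6) + W(5) = 13 + 8 = 21
W(8) = W(7) + W(6) = 21 + 13 = 34
W(9) = W(8) + W(7) = 34 + 21 = 55
W(10) = W(9) + W(8) = 55 + 34 = 89
W(11) = W(10) + W(9) = 89 + 55 = 144
W(12) = W(11) + W(10) = 144 + 89 = 233
W(13) = W(12) + W(11) = 233 + 144 = 377
W(14) = W(13) + W(12) = 377 + 233 = 610
W(15) = W(14) + W(13) = 610 + 377 = 987
W(16) = W(15) + W(14) = 987 + 610 = 1597
W(17) = W(16) + W(15) = 1597 + 987 = 2584
W(18) = W(17) + W(16) = 2584 + 1597 = 4181
W(19) = W(18) + W(17) = 4181 + 2584 = 6765
W(20) = W(19) + W(18) = 6765 + 4181 = 10946
W(21) = W(20) + W(19) = 10946 + 6765 = 17711
W(22) = W(21) + W(20) = 17711 + 10946 = 28657
W(23) = W(22) + W(21) = 28657 + 17711 = 46368
W(24) = W(23) + W(22) = 46368 + 28657 = 75025

75025


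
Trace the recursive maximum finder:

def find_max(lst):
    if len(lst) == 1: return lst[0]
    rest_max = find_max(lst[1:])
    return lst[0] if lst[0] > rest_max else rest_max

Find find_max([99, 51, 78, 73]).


find_max([99, 51, 78, 73]): compare 99 with find_max([51, 78, 73])
find_max([51, 78, 73]): compare 51 with find_max([78, 73])
find_max([78, 73]): compare 78 with find_max([73])
find_max([73]) = 73  (base case)
Compare 78 with 73 -> 78
Compare 51 with 78 -> 78
Compare 99 with 78 -> 99

99


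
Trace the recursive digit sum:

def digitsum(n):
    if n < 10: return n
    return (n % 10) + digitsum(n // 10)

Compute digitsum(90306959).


digitsum(90306959) = 9 + digitsum(9030695)
digitsum(9030695) = 5 + digitsum(903069)
digitsum(903069) = 9 + digitsum(90306)
digitsum(90306) = 6 + digitsum(9030)
digitsum(9030) = 0 + digitsum(903)
digitsum(903) = 3 + digitsum(90)
digitsum(90) = 0 + digitsum(9)
digitsum(9) = 9  (base case)
Total: 9 + 5 + 9 + 6 + 0 + 3 + 0 + 9 = 41

41


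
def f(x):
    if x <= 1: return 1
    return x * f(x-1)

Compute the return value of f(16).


f(16)
= 16 * f(15)
= 16 * 15 * f(14)
= 16 * 15 * 14 * f(13)
= 16 * 15 * 14 * 13 * f(12)
= 16 * 15 * 14 * 13 * 12 * f(11)
= 16 * 15 * 14 * 13 * 12 * 11 * f(10)
= 16 * 15 * 14 * 13 * 12 * 11 * 10 * f(9)
= 16 * 15 * 14 * 13 * 12 * 11 * 10 * 9 * f(8)
= 16 * 15 * 14 * 13 * 12 * 11 * 10 * 9 * 8 * f(7)
= 16 * 15 * 14 * 13 * 12 * 11 * 10 * 9 * 8 * 7 * f(6)
= 16 * 15 * 14 * 13 * 12 * 11 * 10 * 9 * 8 * 7 * 6 * f(5)
= 16 * 15 * 14 * 13 * 12 * 11 * 10 * 9 * 8 * 7 * 6 * 5 * f(4)
= 16 * 15 * 14 * 13 * 12 * 11 * 10 * 9 * 8 * 7 * 6 * 5 * 4 * f(3)
= 16 * 15 * 14 * 13 * 12 * 11 * 10 * 9 * 8 * 7 * 6 * 5 * 4 * 3 * f(2)
= 16 * 15 * 14 * 13 * 12 * 11 * 10 * 9 * 8 * 7 * 6 * 5 * 4 * 3 * 2 * f(1)
= 16 * 15 * 14 * 13 * 12 * 11 * 10 * 9 * 8 * 7 * 6 * 5 * 4 * 3 * 2 * 1
= 20922789888000

20922789888000


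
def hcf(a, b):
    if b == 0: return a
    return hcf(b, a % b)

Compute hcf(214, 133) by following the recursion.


hcf(214, 133) = hcf(133, 81)
hcf(133, 81) = hcf(81, 52)
hcf(81, 52) = hcf(52, 29)
hcf(52, 29) = hcf(29, 23)
hcf(29, 23) = hcf(23, 6)
hcf(23, 6) = hcf(6, 5)
hcf(6, 5) = hcf(5, 1)
hcf(5, 1) = hcf(1, 0)
hcf(1, 0) = 1  (base case)

1


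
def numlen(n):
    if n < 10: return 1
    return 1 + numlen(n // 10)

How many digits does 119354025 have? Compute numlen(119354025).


numlen(119354025) = 1 + numlen(11935402)
numlen(11935402) = 1 + numlen(1193540)
numlen(1193540) = 1 + numlen(119354)
numlen(119354) = 1 + numlen(11935)
numlen(11935) = 1 + numlen(1193)
numlen(1193) = 1 + numlen(119)
numlen(119) = 1 + numlen(11)
numlen(11) = 1 + numlen(1)
numlen(1) = 1  (base case: 1 < 10)
Unwinding: 1 + 1 + 1 + 1 + 1 + 1 + 1 + 1 + 1 = 9

9


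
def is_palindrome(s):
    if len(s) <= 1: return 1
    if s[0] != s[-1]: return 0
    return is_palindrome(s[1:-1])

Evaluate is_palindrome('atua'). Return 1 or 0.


is_palindrome('atua'): s[0]='a' == s[-1]='a' -> check is_palindrome('tu')
is_palindrome('tu'): s[0]='t' != s[-1]='u' -> return 0
Result: 0 (not a palindrome)

0


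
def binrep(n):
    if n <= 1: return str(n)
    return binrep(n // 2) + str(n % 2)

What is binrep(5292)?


binrep(5292) = binrep(2646) + '0'
binrep(2646) = binrep(1323) + '0'
binrep(1323) = binrep(661) + '1'
binrep(661) = binrep(330) + '1'
binrep(330) = binrep(165) + '0'
binrep(165) = binrep(82) + '1'
binrep(82) = binrep(41) + '0'
binrep(41) = binrep(20) + '1'
binrep(20) = binrep(10) + '0'
binrep(10) = binrep(5) + '0'
binrep(5) = binrep(2) + '1'
binrep(2) = binrep(1) + '0'
binrep(1) = '1'  (base case)
Concatenating: '1' + '0' + '1' + '0' + '0' + '1' + '0' + '1' + '0' + '1' + '1' + '0' + '0' = '1010010101100'

1010010101100


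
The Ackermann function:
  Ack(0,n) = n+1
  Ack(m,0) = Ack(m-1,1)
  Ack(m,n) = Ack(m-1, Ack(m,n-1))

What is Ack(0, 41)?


Ack(0, 41) = 42
Result: Ack(0, 41) = 42

42


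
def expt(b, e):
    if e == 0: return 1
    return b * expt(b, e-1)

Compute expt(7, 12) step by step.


expt(7, 12)
= 7 * expt(7, 11)
= 7 * 7 * expt(7, 10)
= 7 * 7 * 7 * expt(7, 9)
= 7 * 7 * 7 * 7 * expt(7, 8)
= 7 * 7 * 7 * 7 * 7 * expt(7, 7)
= 7 * 7 * 7 * 7 * 7 * 7 * expt(7, 6)
= 7 * 7 * 7 * 7 * 7 * 7 * 7 * expt(7, 5)
= 7 * 7 * 7 * 7 * 7 * 7 * 7 * 7 * expt(7, 4)
= 7 * 7 * 7 * 7 * 7 * 7 * 7 * 7 * 7 * expt(7, 3)
= 7 * 7 * 7 * 7 * 7 * 7 * 7 * 7 * 7 * 7 * expt(7, 2)
= 7 * 7 * 7 * 7 * 7 * 7 * 7 * 7 * 7 * 7 * 7 * expt(7, 1)
= 7 * 7 * 7 * 7 * 7 * 7 * 7 * 7 * 7 * 7 * 7 * 7 * expt(7, 0)
= 7 * 7 * 7 * 7 * 7 * 7 * 7 * 7 * 7 * 7 * 7 * 7 * 1
= 13841287201

13841287201


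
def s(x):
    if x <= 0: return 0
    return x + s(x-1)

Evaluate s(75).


s(75)
= 75 + 74 + 73 + 72 + 71 + 70 + 69 + 68 + 67 + 66 + 65 + 64 + 63 + 62 + 61 + 60 + 59 + 58 + 57 + 56 + 55 + 54 + 53 + 52 + 51 + 50 + 49 + 48 + 47 + 46 + 45 + 44 + 43 + 42 + 41 + 40 + 39 + 38 + 37 + 36 + 35 + 34 + 33 + 32 + 31 + 30 + 29 + 28 + 27 + 26 + 25 + 24 + 23 + 22 + 21 + 20 + 19 + 18 + 17 + 16 + 15 + 14 + 13 + 12 + 11 + 10 + 9 + 8 + 7 + 6 + 5 + 4 + 3 + 2 + 1 + s(0)
= 75 + 74 + 73 + 72 + 71 + 70 + 69 + 68 + 67 + 66 + 65 + 64 + 63 + 62 + 61 + 60 + 59 + 58 + 57 + 56 + 55 + 54 + 53 + 52 + 51 + 50 + 49 + 48 + 47 + 46 + 45 + 44 + 43 + 42 + 41 + 40 + 39 + 38 + 37 + 36 + 35 + 34 + 33 + 32 + 31 + 30 + 29 + 28 + 27 + 26 + 25 + 24 + 23 + 22 + 21 + 20 + 19 + 18 + 17 + 16 + 15 + 14 + 13 + 12 + 11 + 10 + 9 + 8 + 7 + 6 + 5 + 4 + 3 + 2 + 1 + 0
= 2850

2850


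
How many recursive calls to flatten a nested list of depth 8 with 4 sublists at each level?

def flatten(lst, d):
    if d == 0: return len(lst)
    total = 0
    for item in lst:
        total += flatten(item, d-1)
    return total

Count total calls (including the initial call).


At depth 0 (root): 1 call
At depth 1: each of 1 parents calls flatten on 4 children = 4 calls
At depth 2: each of 4 parents calls flatten on 4 children = 16 calls
At depth 3: each of 16 parents calls flatten on 4 children = 64 calls
At depth 4: each of 64 parents calls flatten on 4 children = 256 calls
At depth 5: each of 256 parents calls flatten on 4 children = 1024 calls
At depth 6: each of 1024 parents calls flatten on 4 children = 4096 calls
At depth 7: each of 4096 parents calls flatten on 4 children = 16384 calls
At depth 8: each of 16384 parents calls flatten on 4 children = 65536 calls
Total: 1 + 4 + 16 + 64 + 256 + 1024 + 4096 + 16384 + 65536 = 87381

87381


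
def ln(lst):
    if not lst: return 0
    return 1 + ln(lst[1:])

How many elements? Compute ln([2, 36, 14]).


ln([2, 36, 14]) = 1 + ln([36, 14])
ln([36, 14]) = 1 + ln([14])
ln([14]) = 1 + ln([])
ln([]) = 0  (base case)
Unwinding: 1 + 1 + 1 + 0 = 3

3


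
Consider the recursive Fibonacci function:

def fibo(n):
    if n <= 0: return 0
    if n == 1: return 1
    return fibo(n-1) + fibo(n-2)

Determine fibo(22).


Computing fibo(22) bottom-up:
fibo(0) = 0
fibo(1) = 1
fibo(2) = fibo(1) + fibo(0) = 1 + 0 = 1
fibo(3) = fibo(2) + fibo(1) = 1 + 1 = 2
fibo(4) = fibo(3) + fibo(2) = 2 + 1 = 3
fibo(5) = fibo(4) + fibo(3) = 3 + 2 = 5
fibo(6) = fibo(5) + fibo(4) = 5 + 3 = 8
fibo(7) = fibo(6) + fibo(5) = 8 + 5 = 13
fibo(8) = fibo(7) + fibo(6) = 13 + 8 = 21
fibo(9) = fibo(8) + fibo(7) = 21 + 13 = 34
fibo(10) = fibo(9) + fibo(8) = 34 + 21 = 55
fibo(11) = fibo(10) + fibo(9) = 55 + 34 = 89
fibo(12) = fibo(11) + fibo(10) = 89 + 55 = 144
fibo(13) = fibo(12) + fibo(11) = 144 + 89 = 233
fibo(14) = fibo(13) + fibo(12) = 233 + 144 = 377
fibo(15) = fibo(14) + fibo(13) = 377 + 233 = 610
fibo(16) = fibo(15) + fibo(14) = 610 + 377 = 987
fibo(17) = fibo(16) + fibo(15) = 987 + 610 = 1597
fibo(18) = fibo(17) + fibo(16) = 1597 + 987 = 2584
fibo(19) = fibo(18) + fibo(17) = 2584 + 1597 = 4181
fibo(20) = fibo(19) + fibo(18) = 4181 + 2584 = 6765
fibo(21) = fibo(20) + fibo(19) = 6765 + 4181 = 10946
fibo(22) = fibo(21) + fibo(20) = 10946 + 6765 = 17711

17711


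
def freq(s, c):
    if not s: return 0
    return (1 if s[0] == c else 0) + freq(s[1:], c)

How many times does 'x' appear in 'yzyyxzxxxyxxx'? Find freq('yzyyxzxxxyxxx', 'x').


s[0]='y' != 'x' -> 0
s[0]='z' != 'x' -> 0
s[0]='y' != 'x' -> 0
s[0]='y' != 'x' -> 0
s[0]='x' == 'x' -> 1
s[0]='z' != 'x' -> 0
s[0]='x' == 'x' -> 1
s[0]='x' == 'x' -> 1
s[0]='x' == 'x' -> 1
s[0]='y' != 'x' -> 0
s[0]='x' == 'x' -> 1
s[0]='x' == 'x' -> 1
s[0]='x' == 'x' -> 1
Sum: 0 + 0 + 0 + 0 + 1 + 0 + 1 + 1 + 1 + 0 + 1 + 1 + 1 = 7

7


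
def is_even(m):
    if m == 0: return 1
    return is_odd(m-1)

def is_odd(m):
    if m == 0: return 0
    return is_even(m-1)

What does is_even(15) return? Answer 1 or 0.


is_even(15) = is_odd(14)
is_odd(14) = is_even(13)
is_even(13) = is_odd(12)
is_odd(12) = is_even(11)
is_even(11) = is_odd(10)
is_odd(10) = is_even(9)
is_even(9) = is_odd(8)
is_odd(8) = is_even(7)
is_even(7) = is_odd(6)
is_odd(6) = is_even(5)
is_even(5) = is_odd(4)
is_odd(4) = is_even(3)
is_even(3) = is_odd(2)
is_odd(2) = is_even(1)
is_even(1) = is_odd(0)
is_odd(0) = 0  (base case)
Result: 0

0


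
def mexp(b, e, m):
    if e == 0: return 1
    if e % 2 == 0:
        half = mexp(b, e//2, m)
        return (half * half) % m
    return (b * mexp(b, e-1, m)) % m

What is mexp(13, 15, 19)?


mexp(13, 15, 19): e is odd, compute mexp(13, 14, 19)
  mexp(13, 14, 19): e is even, compute mexp(13, 7, 19)
    mexp(13, 7, 19): e is odd, compute mexp(13, 6, 19)
      mexp(13, 6, 19): e is even, compute mexp(13, 3, 19)
        mexp(13, 3, 19): e is odd, compute mexp(13, 2, 19)
          mexp(13, 2, 19): e is even, compute mexp(13, 1, 19)
          mexp(13, 1, 19): e is odd, compute mexp(13, 0, 19)
          mexp(13, 0, 19) = 1
          (13 * 1) % 19 = 13
          half=13, (13*13) % 19 = 17
        (13 * 17) % 19 = 12
      half=12, (12*12) % 19 = 11
    (13 * 11) % 19 = 10
  half=10, (10*10) % 19 = 5
(13 * 5) % 19 = 8

8


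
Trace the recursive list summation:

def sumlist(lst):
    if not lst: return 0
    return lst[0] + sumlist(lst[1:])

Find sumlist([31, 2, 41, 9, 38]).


sumlist([31, 2, 41, 9, 38]) = 31 + sumlist([2, 41, 9, 38])
sumlist([2, 41, 9, 38]) = 2 + sumlist([41, 9, 38])
sumlist([41, 9, 38]) = 41 + sumlist([9, 38])
sumlist([9, 38]) = 9 + sumlist([38])
sumlist([38]) = 38 + sumlist([])
sumlist([]) = 0  (base case)
Total: 31 + 2 + 41 + 9 + 38 + 0 = 121

121


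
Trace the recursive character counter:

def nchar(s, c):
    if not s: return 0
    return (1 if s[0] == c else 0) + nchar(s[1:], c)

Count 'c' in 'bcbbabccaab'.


s[0]='b' != 'c' -> 0
s[0]='c' == 'c' -> 1
s[0]='b' != 'c' -> 0
s[0]='b' != 'c' -> 0
s[0]='a' != 'c' -> 0
s[0]='b' != 'c' -> 0
s[0]='c' == 'c' -> 1
s[0]='c' == 'c' -> 1
s[0]='a' != 'c' -> 0
s[0]='a' != 'c' -> 0
s[0]='b' != 'c' -> 0
Sum: 0 + 1 + 0 + 0 + 0 + 0 + 1 + 1 + 0 + 0 + 0 = 3

3


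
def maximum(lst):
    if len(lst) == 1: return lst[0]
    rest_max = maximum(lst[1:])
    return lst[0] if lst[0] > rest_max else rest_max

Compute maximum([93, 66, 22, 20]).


maximum([93, 66, 22, 20]): compare 93 with maximum([66, 22, 20])
maximum([66, 22, 20]): compare 66 with maximum([22, 20])
maximum([22, 20]): compare 22 with maximum([20])
maximum([20]) = 20  (base case)
Compare 22 with 20 -> 22
Compare 66 with 22 -> 66
Compare 93 with 66 -> 93

93


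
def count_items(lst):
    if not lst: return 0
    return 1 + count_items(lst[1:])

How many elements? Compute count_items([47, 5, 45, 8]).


count_items([47, 5, 45, 8]) = 1 + count_items([5, 45, 8])
count_items([5, 45, 8]) = 1 + count_items([45, 8])
count_items([45, 8]) = 1 + count_items([8])
count_items([8]) = 1 + count_items([])
count_items([]) = 0  (base case)
Unwinding: 1 + 1 + 1 + 1 + 0 = 4

4


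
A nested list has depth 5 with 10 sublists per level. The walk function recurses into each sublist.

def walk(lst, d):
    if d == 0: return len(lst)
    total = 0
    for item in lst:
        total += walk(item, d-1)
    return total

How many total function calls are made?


At depth 0 (root): 1 call
At depth 1: each of 1 parents calls walk on 10 children = 10 calls
At depth 2: each of 10 parents calls walk on 10 children = 100 calls
At depth 3: each of 100 parents calls walk on 10 children = 1000 calls
At depth 4: each of 1000 parents calls walk on 10 children = 10000 calls
At depth 5: each of 10000 parents calls walk on 10 children = 100000 calls
Total: 1 + 10 + 100 + 1000 + 10000 + 100000 = 111111

111111


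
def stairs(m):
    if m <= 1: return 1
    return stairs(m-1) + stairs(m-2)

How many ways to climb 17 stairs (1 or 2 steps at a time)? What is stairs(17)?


Building up from base cases:
stairs(0) = 1
stairs(1) = 1
stairs(2) = stairs(1) + stairs(0) = 1 + 1 = 2
stairs(3) = stairs(2) + stairs(1) = 2 + 1 = 3
stairs(4) = stairs(3) + stairs(2) = 3 + 2 = 5
stairs(5) = stairs(4) + stairs(3) = 5 + 3 = 8
stairs(6) = stairs(5) + stairs(4) = 8 + 5 = 13
stairs(7) = stairs(6) + stairs(5) = 13 + 8 = 21
stairs(8) = stairs(7) + stairs(6) = 21 + 13 = 34
stairs(9) = stairs(8) + stairs(7) = 34 + 21 = 55
stairs(10) = stairs(9) + stairs(8) = 55 + 34 = 89
stairs(11) = stairs(10) + stairs(9) = 89 + 55 = 144
stairs(12) = stairs(11) + stairs(10) = 144 + 89 = 233
stairs(13) = stairs(12) + stairs(11) = 233 + 144 = 377
stairs(14) = stairs(13) + stairs(12) = 377 + 233 = 610
stairs(15) = stairs(14) + stairs(13) = 610 + 377 = 987
stairs(16) = stairs(15) + stairs(14) = 987 + 610 = 1597
stairs(17) = stairs(16) + stairs(15) = 1597 + 987 = 2584

2584


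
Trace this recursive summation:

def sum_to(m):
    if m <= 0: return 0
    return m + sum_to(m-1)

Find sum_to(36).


sum_to(36)
= 36 + 35 + 34 + 33 + 32 + 31 + 30 + 29 + 28 + 27 + 26 + 25 + 24 + 23 + 22 + 21 + 20 + 19 + 18 + 17 + 16 + 15 + 14 + 13 + 12 + 11 + 10 + 9 + 8 + 7 + 6 + 5 + 4 + 3 + 2 + 1 + sum_to(0)
= 36 + 35 + 34 + 33 + 32 + 31 + 30 + 29 + 28 + 27 + 26 + 25 + 24 + 23 + 22 + 21 + 20 + 19 + 18 + 17 + 16 + 15 + 14 + 13 + 12 + 11 + 10 + 9 + 8 + 7 + 6 + 5 + 4 + 3 + 2 + 1 + 0
= 666

666


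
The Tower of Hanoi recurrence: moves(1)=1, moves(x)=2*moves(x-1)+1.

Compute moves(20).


moves(20) = 2 * moves(19) + 1
moves(19) = 2 * moves(18) + 1
moves(18) = 2 * moves(17) + 1
moves(17) = 2 * moves(16) + 1
moves(16) = 2 * moves(15) + 1
moves(15) = 2 * moves(14) + 1
moves(14) = 2 * moves(13) + 1
moves(13) = 2 * moves(12) + 1
moves(12) = 2 * moves(11) + 1
moves(11) = 2 * moves(10) + 1
moves(10) = 2 * moves(9) + 1
moves(9) = 2 * moves(8) + 1
moves(8) = 2 * moves(7) + 1
moves(7) = 2 * moves(6) + 1
moves(6) = 2 * moves(5) + 1
moves(5) = 2 * moves(4) + 1
moves(4) = 2 * moves(3) + 1
moves(3) = 2 * moves(2) + 1
moves(2) = 2 * moves(1) + 1
moves(1) = 1  (base case)
moves(2) = 2 * 1 + 1 = 3
moves(3) = 2 * 3 + 1 = 7
moves(4) = 2 * 7 + 1 = 15
moves(5) = 2 * 15 + 1 = 31
moves(6) = 2 * 31 + 1 = 63
moves(7) = 2 * 63 + 1 = 127
moves(8) = 2 * 127 + 1 = 255
moves(9) = 2 * 255 + 1 = 511
moves(10) = 2 * 511 + 1 = 1023
moves(11) = 2 * 1023 + 1 = 2047
moves(12) = 2 * 2047 + 1 = 4095
moves(13) = 2 * 4095 + 1 = 8191
moves(14) = 2 * 8191 + 1 = 16383
moves(15) = 2 * 16383 + 1 = 32767
moves(16) = 2 * 32767 + 1 = 65535
moves(17) = 2 * 65535 + 1 = 131071
moves(18) = 2 * 131071 + 1 = 262143
moves(19) = 2 * 262143 + 1 = 524287
moves(20) = 2 * 524287 + 1 = 1048575

1048575


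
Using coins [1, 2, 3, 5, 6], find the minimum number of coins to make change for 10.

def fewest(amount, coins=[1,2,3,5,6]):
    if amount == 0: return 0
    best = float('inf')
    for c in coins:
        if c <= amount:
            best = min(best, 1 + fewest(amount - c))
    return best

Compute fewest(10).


Building up with DP:
fewest(0) = 0
fewest(1) = min(1+fewest(0)=1+0=1) = 1
fewest(2) = min(1+fewest(1)=1+1=2, 1+fewest(0)=1+0=1) = 1
fewest(3) = min(1+fewest(2)=1+1=2, 1+fewest(1)=1+1=2, 1+fewest(0)=1+0=1) = 1
fewest(4) = min(1+fewest(3)=1+1=2, 1+fewest(2)=1+1=2, 1+fewest(1)=1+1=2) = 2
fewest(5) = min(1+fewest(4)=1+2=3, 1+fewest(3)=1+1=2, 1+fewest(2)=1+1=2, 1+fewest(0)=1+0=1) = 1
fewest(6) = min(1+fewest(5)=1+1=2, 1+fewest(4)=1+2=3, 1+fewest(3)=1+1=2, 1+fewest(1)=1+1=2, 1+fewest(0)=1+0=1) = 1
fewest(7) = min(1+fewest(6)=1+1=2, 1+fewest(5)=1+1=2, 1+fewest(4)=1+2=3, 1+fewest(2)=1+1=2, 1+fewest(1)=1+1=2) = 2
fewest(8) = min(1+fewest(7)=1+2=3, 1+fewest(6)=1+1=2, 1+fewest(5)=1+1=2, 1+fewest(3)=1+1=2, 1+fewest(2)=1+1=2) = 2
fewest(9) = min(1+fewest(8)=1+2=3, 1+fewest(7)=1+2=3, 1+fewest(6)=1+1=2, 1+fewest(4)=1+2=3, 1+fewest(3)=1+1=2) = 2
fewest(10) = min(1+fewest(9)=1+2=3, 1+fewest(8)=1+2=3, 1+fewest(7)=1+2=3, 1+fewest(5)=1+1=2, 1+fewest(4)=1+2=3) = 2

2


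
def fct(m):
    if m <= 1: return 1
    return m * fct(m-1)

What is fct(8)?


fct(8)
= 8 * fct(7)
= 8 * 7 * fct(6)
= 8 * 7 * 6 * fct(5)
= 8 * 7 * 6 * 5 * fct(4)
= 8 * 7 * 6 * 5 * 4 * fct(3)
= 8 * 7 * 6 * 5 * 4 * 3 * fct(2)
= 8 * 7 * 6 * 5 * 4 * 3 * 2 * fct(1)
= 8 * 7 * 6 * 5 * 4 * 3 * 2 * 1
= 40320

40320


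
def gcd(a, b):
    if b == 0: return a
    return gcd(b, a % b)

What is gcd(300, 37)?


gcd(300, 37) = gcd(37, 4)
gcd(37, 4) = gcd(4, 1)
gcd(4, 1) = gcd(1, 0)
gcd(1, 0) = 1  (base case)

1


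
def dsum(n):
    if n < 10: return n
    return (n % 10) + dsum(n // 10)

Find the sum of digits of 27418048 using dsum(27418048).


dsum(27418048) = 8 + dsum(2741804)
dsum(2741804) = 4 + dsum(274180)
dsum(274180) = 0 + dsum(27418)
dsum(27418) = 8 + dsum(2741)
dsum(2741) = 1 + dsum(274)
dsum(274) = 4 + dsum(27)
dsum(27) = 7 + dsum(2)
dsum(2) = 2  (base case)
Total: 8 + 4 + 0 + 8 + 1 + 4 + 7 + 2 = 34

34


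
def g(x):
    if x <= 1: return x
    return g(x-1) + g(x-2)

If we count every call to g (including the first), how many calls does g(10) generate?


Let C(n) = total calls for g(n)
C(0) = 1, C(1) = 1
C(2) = 1 + C(1) + C(0) = 1 + 1 + 1 = 3
C(3) = 1 + C(2) + C(1) = 1 + 3 + 1 = 5
C(4) = 1 + C(3) + C(2) = 1 + 5 + 3 = 9
C(5) = 1 + C(4) + C(3) = 1 + 9 + 5 = 15
C(6) = 1 + C(5) + C(4) = 1 + 15 + 9 = 25
C(7) = 1 + C(6) + C(5) = 1 + 25 + 15 = 41
C(8) = 1 + C(7) + C(6) = 1 + 41 + 25 = 67
C(9) = 1 + C(8) + C(7) = 1 + 67 + 41 = 109
C(10) = 1 + C(9) + C(8) = 1 + 109 + 67 = 177

177


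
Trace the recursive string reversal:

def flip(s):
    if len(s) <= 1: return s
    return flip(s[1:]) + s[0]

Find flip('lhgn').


flip('lhgn') = flip('hgn') + 'l'
flip('hgn') = flip('gn') + 'h'
flip('gn') = flip('n') + 'g'
flip('n') = 'n'  (base case)
Concatenating: 'n' + 'g' + 'h' + 'l' = 'nghl'

nghl


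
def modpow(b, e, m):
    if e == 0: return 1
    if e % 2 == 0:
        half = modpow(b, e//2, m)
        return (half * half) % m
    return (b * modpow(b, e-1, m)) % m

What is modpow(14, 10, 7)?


modpow(14, 10, 7): e is even, compute modpow(14, 5, 7)
  modpow(14, 5, 7): e is odd, compute modpow(14, 4, 7)
    modpow(14, 4, 7): e is even, compute modpow(14, 2, 7)
      modpow(14, 2, 7): e is even, compute modpow(14, 1, 7)
        modpow(14, 1, 7): e is odd, compute modpow(14, 0, 7)
          modpow(14, 0, 7) = 1
        (14 * 1) % 7 = 0
      half=0, (0*0) % 7 = 0
    half=0, (0*0) % 7 = 0
  (14 * 0) % 7 = 0
half=0, (0*0) % 7 = 0

0


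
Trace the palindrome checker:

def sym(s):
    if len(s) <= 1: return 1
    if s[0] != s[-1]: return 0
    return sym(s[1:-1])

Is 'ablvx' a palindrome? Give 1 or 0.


sym('ablvx'): s[0]='a' != s[-1]='x' -> return 0
Result: 0 (not a palindrome)

0


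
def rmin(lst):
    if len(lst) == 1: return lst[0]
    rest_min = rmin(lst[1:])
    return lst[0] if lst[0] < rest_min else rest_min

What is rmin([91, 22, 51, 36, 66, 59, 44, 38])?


rmin([91, 22, 51, 36, 66, 59, 44, 38]): compare 91 with rmin([22, 51, 36, 66, 59, 44, 38])
rmin([22, 51, 36, 66, 59, 44, 38]): compare 22 with rmin([51, 36, 66, 59, 44, 38])
rmin([51, 36, 66, 59, 44, 38]): compare 51 with rmin([36, 66, 59, 44, 38])
rmin([36, 66, 59, 44, 38]): compare 36 with rmin([66, 59, 44, 38])
rmin([66, 59, 44, 38]): compare 66 with rmin([59, 44, 38])
rmin([59, 44, 38]): compare 59 with rmin([44, 38])
rmin([44, 38]): compare 44 with rmin([38])
rmin([38]) = 38  (base case)
Compare 44 with 38 -> 38
Compare 59 with 38 -> 38
Compare 66 with 38 -> 38
Compare 36 with 38 -> 36
Compare 51 with 36 -> 36
Compare 22 with 36 -> 22
Compare 91 with 22 -> 22

22


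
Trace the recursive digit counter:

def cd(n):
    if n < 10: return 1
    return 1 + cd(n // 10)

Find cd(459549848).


cd(459549848) = 1 + cd(45954984)
cd(45954984) = 1 + cd(4595498)
cd(4595498) = 1 + cd(459549)
cd(459549) = 1 + cd(45954)
cd(45954) = 1 + cd(4595)
cd(4595) = 1 + cd(459)
cd(459) = 1 + cd(45)
cd(45) = 1 + cd(4)
cd(4) = 1  (base case: 4 < 10)
Unwinding: 1 + 1 + 1 + 1 + 1 + 1 + 1 + 1 + 1 = 9

9


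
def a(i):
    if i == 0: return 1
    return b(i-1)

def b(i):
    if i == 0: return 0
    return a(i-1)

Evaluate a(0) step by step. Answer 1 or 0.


a(0) = 1  (base case)
Result: 1

1


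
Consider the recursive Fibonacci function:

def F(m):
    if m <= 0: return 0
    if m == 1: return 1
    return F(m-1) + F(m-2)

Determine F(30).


Computing F(30) bottom-up:
F(0) = 0
F(1) = 1
F(2) = F(1) + F(0) = 1 + 0 = 1
F(3) = F(2) + F(1) = 1 + 1 = 2
F(4) = F(3) + F(2) = 2 + 1 = 3
F(5) = F(4) + F(3) = 3 + 2 = 5
F(6) = F(5) + F(4) = 5 + 3 = 8
F(7) = F(6) + F(5) = 8 + 5 = 13
F(8) = F(7) + F(6) = 13 + 8 = 21
F(9) = F(8) + F(7) = 21 + 13 = 34
F(10) = F(9) + F(8) = 34 + 21 = 55
F(11) = F(10) + F(9) = 55 + 34 = 89
F(12) = F(11) + F(10) = 89 + 55 = 144
F(13) = F(12) + F(11) = 144 + 89 = 233
F(14) = F(13) + F(12) = 233 + 144 = 377
F(15) = F(14) + F(13) = 377 + 233 = 610
F(16) = F(15) + F(14) = 610 + 377 = 987
F(17) = F(16) + F(15) = 987 + 610 = 1597
F(18) = F(17) + F(16) = 1597 + 987 = 2584
F(19) = F(18) + F(17) = 2584 + 1597 = 4181
F(20) = F(19) + F(18) = 4181 + 2584 = 6765
F(21) = F(20) + F(19) = 6765 + 4181 = 10946
F(22) = F(21) + F(20) = 10946 + 6765 = 17711
F(23) = F(22) + F(21) = 17711 + 10946 = 28657
F(24) = F(23) + F(22) = 28657 + 17711 = 46368
F(25) = F(24) + F(23) = 46368 + 28657 = 75025
F(26) = F(25) + F(24) = 75025 + 46368 = 121393
F(27) = F(26) + F(25) = 121393 + 75025 = 196418
F(28) = F(27) + F(26) = 196418 + 121393 = 317811
F(29) = F(28) + F(27) = 317811 + 196418 = 514229
F(30) = F(29) + F(28) = 514229 + 317811 = 832040

832040


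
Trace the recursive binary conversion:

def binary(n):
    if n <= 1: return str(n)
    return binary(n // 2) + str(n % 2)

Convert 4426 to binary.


binary(4426) = binary(2213) + '0'
binary(2213) = binary(1106) + '1'
binary(1106) = binary(553) + '0'
binary(553) = binary(276) + '1'
binary(276) = binary(138) + '0'
binary(138) = binary(69) + '0'
binary(69) = binary(34) + '1'
binary(34) = binary(17) + '0'
binary(17) = binary(8) + '1'
binary(8) = binary(4) + '0'
binary(4) = binary(2) + '0'
binary(2) = binary(1) + '0'
binary(1) = '1'  (base case)
Concatenating: '1' + '0' + '0' + '0' + '1' + '0' + '1' + '0' + '0' + '1' + '0' + '1' + '0' = '1000101001010'

1000101001010


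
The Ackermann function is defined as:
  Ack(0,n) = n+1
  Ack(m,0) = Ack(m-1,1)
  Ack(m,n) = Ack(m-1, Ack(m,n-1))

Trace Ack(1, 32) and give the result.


Ack(1, 32) = Ack(0, Ack(1, 31))
  Ack(1, 31) = Ack(0, Ack(1, 30))
    Ack(1, 30) = Ack(0, Ack(1, 29))
      Ack(1, 29) = Ack(0, Ack(1, 28))
        Ack(1, 28) = Ack(0, Ack(1, 27))
          Ack(1, 27) = Ack(0, Ack(1, 26))
          Ack(1, 26) = Ack(0, Ack(1, 25))
          Ack(1, 25) = Ack(0, Ack(1, 24))
          Ack(1, 24) = Ack(0, Ack(1, 23))
          Ack(1, 23) = Ack(0, Ack(1, 22))
          Ack(1, 22) = Ack(0, Ack(1, 21))
          Ack(1, 21) = Ack(0, Ack(1, 20))
          Ack(1, 20) = Ack(0, Ack(1, 19))
          Ack(1, 19) = Ack(0, Ack(1, 18))
          Ack(1, 18) = Ack(0, Ack(1, 17))
          Ack(1, 17) = Ack(0, Ack(1, 16))
          Ack(1, 16) = Ack(0, Ack(1, 15))
          Ack(1, 15) = Ack(0, Ack(1, 14))
          Ack(1, 14) = Ack(0, Ack(1, 13))
          Ack(1, 13) = Ack(0, Ack(1, 12))
          Ack(1, 12) = Ack(0, Ack(1, 11))
          Ack(1, 11) = Ack(0, Ack(1, 10))
          Ack(1, 10) = Ack(0, Ack(1, 9))
          Ack(1, 9) = Ack(0, Ack(1, 8))
          Ack(1, 8) = Ack(0, Ack(1, 7))
... (trace truncated)
Result: Ack(1, 32) = 34

34


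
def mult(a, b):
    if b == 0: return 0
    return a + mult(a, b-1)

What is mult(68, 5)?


mult(68, 5) = 68 + mult(68, 4)
mult(68, 4) = 68 + mult(68, 3)
mult(68, 3) = 68 + mult(68, 2)
mult(68, 2) = 68 + mult(68, 1)
mult(68, 1) = 68 + mult(68, 0)
mult(68, 0) = 0  (base case)
Total: 68 + 68 + 68 + 68 + 68 + 0 = 340

340


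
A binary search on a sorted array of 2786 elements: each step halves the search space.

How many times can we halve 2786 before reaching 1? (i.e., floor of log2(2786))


2786 / 2 = 1393
1393 / 2 = 696
696 / 2 = 348
348 / 2 = 174
174 / 2 = 87
87 / 2 = 43
43 / 2 = 21
21 / 2 = 10
10 / 2 = 5
5 / 2 = 2
2 / 2 = 1
Reached 1 after 11 halvings

11


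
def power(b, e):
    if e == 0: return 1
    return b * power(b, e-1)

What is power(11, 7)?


power(11, 7)
= 11 * power(11, 6)
= 11 * 11 * power(11, 5)
= 11 * 11 * 11 * power(11, 4)
= 11 * 11 * 11 * 11 * power(11, 3)
= 11 * 11 * 11 * 11 * 11 * power(11, 2)
= 11 * 11 * 11 * 11 * 11 * 11 * power(11, 1)
= 11 * 11 * 11 * 11 * 11 * 11 * 11 * power(11, 0)
= 11 * 11 * 11 * 11 * 11 * 11 * 11 * 1
= 19487171

19487171


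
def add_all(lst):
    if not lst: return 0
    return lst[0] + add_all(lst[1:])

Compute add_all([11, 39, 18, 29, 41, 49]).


add_all([11, 39, 18, 29, 41, 49]) = 11 + add_all([39, 18, 29, 41, 49])
add_all([39, 18, 29, 41, 49]) = 39 + add_all([18, 29, 41, 49])
add_all([18, 29, 41, 49]) = 18 + add_all([29, 41, 49])
add_all([29, 41, 49]) = 29 + add_all([41, 49])
add_all([41, 49]) = 41 + add_all([49])
add_all([49]) = 49 + add_all([])
add_all([]) = 0  (base case)
Total: 11 + 39 + 18 + 29 + 41 + 49 + 0 = 187

187


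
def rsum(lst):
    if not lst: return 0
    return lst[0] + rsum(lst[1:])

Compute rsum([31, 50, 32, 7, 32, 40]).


rsum([31, 50, 32, 7, 32, 40]) = 31 + rsum([50, 32, 7, 32, 40])
rsum([50, 32, 7, 32, 40]) = 50 + rsum([32, 7, 32, 40])
rsum([32, 7, 32, 40]) = 32 + rsum([7, 32, 40])
rsum([7, 32, 40]) = 7 + rsum([32, 40])
rsum([32, 40]) = 32 + rsum([40])
rsum([40]) = 40 + rsum([])
rsum([]) = 0  (base case)
Total: 31 + 50 + 32 + 7 + 32 + 40 + 0 = 192

192


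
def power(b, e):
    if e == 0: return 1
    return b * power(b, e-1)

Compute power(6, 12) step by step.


power(6, 12)
= 6 * power(6, 11)
= 6 * 6 * power(6, 10)
= 6 * 6 * 6 * power(6, 9)
= 6 * 6 * 6 * 6 * power(6, 8)
= 6 * 6 * 6 * 6 * 6 * power(6, 7)
= 6 * 6 * 6 * 6 * 6 * 6 * power(6, 6)
= 6 * 6 * 6 * 6 * 6 * 6 * 6 * power(6, 5)
= 6 * 6 * 6 * 6 * 6 * 6 * 6 * 6 * power(6, 4)
= 6 * 6 * 6 * 6 * 6 * 6 * 6 * 6 * 6 * power(6, 3)
= 6 * 6 * 6 * 6 * 6 * 6 * 6 * 6 * 6 * 6 * power(6, 2)
= 6 * 6 * 6 * 6 * 6 * 6 * 6 * 6 * 6 * 6 * 6 * power(6, 1)
= 6 * 6 * 6 * 6 * 6 * 6 * 6 * 6 * 6 * 6 * 6 * 6 * power(6, 0)
= 6 * 6 * 6 * 6 * 6 * 6 * 6 * 6 * 6 * 6 * 6 * 6 * 1
= 2176782336

2176782336


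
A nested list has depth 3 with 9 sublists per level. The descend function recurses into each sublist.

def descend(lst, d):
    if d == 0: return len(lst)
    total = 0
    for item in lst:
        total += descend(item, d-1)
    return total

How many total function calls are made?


At depth 0 (root): 1 call
At depth 1: each of 1 parents calls descend on 9 children = 9 calls
At depth 2: each of 9 parents calls descend on 9 children = 81 calls
At depth 3: each of 81 parents calls descend on 9 children = 729 calls
Total: 1 + 9 + 81 + 729 = 820

820
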